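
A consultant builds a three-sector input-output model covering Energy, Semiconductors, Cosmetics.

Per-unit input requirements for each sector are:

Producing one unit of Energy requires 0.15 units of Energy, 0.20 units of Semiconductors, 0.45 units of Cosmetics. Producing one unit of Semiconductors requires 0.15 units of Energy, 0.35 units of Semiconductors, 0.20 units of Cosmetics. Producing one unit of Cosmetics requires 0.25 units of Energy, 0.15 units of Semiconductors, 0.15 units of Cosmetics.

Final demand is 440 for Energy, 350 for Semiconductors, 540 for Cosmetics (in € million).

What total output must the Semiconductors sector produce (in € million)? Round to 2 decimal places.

x_S = 1271.92

I − A =
  [   0.85    -0.15    -0.25]
  [  -0.20     0.65    -0.15]
  [  -0.45    -0.20     0.85]
Cofactors of I−A, C_ij = (−1)^(i+j)·(minor ij) (rows/columns in the sector order above):
  C_11 = (0.65)(0.85) − (-0.15)(-0.20) = 0.5225
  C_12 = −[(-0.20)(0.85) − (-0.15)(-0.45)] = 0.2375
  C_13 = (-0.20)(-0.20) − (0.65)(-0.45) = 0.3325
  C_21 = −[(-0.15)(0.85) − (-0.25)(-0.20)] = 0.1775
  C_22 = (0.85)(0.85) − (-0.25)(-0.45) = 0.6100
  C_23 = −[(0.85)(-0.20) − (-0.15)(-0.45)] = 0.2375
  C_31 = (-0.15)(-0.15) − (-0.25)(0.65) = 0.1850
  C_32 = −[(0.85)(-0.15) − (-0.25)(-0.20)] = 0.1775
  C_33 = (0.85)(0.65) − (-0.15)(-0.20) = 0.5225
det(I−A) = Σ_j (I−A)_1j·C_1j = (0.85)(0.5225) + (-0.15)(0.2375) + (-0.25)(0.3325) = 0.325375
adj(I−A) = Cᵀ =
  [ 0.5225   0.1775   0.1850]
  [ 0.2375   0.6100   0.1775]
  [ 0.3325   0.2375   0.5225]
(I − A)⁻¹ = adj(I−A) / det(I−A) ≈
  [   1.6058     0.5455     0.5686]
  [   0.7299     1.8748     0.5455]
  [   1.0219     0.7299     1.6058]
x = (I − A)⁻¹ d = adj(I−A)·d / det(I−A), with det(I−A) = 0.325375:
  x_E = (0.5225·440 + 0.1775·350 + 0.1850·540) / 0.325375 = 391.925 / 0.325375 ≈ 1204.53
  x_S = (0.2375·440 + 0.6100·350 + 0.1775·540) / 0.325375 = 413.85 / 0.325375 ≈ 1271.92
  x_C = (0.3325·440 + 0.2375·350 + 0.5225·540) / 0.325375 = 511.575 / 0.325375 ≈ 1572.26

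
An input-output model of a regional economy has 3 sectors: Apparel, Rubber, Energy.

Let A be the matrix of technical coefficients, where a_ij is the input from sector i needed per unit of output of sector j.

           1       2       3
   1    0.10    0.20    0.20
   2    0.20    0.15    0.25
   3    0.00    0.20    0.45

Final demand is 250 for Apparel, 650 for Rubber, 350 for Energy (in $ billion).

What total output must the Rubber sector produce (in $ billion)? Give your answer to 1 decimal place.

I − A =
  [   0.90    -0.20    -0.20]
  [  -0.20     0.85    -0.25]
  [   0.00    -0.20     0.55]
Cofactors of I−A, C_ij = (−1)^(i+j)·(minor ij) (rows/columns in the sector order above):
  C_11 = (0.85)(0.55) − (-0.25)(-0.20) = 0.4175
  C_12 = −[(-0.20)(0.55) − (-0.25)(0.00)] = 0.1100
  C_13 = (-0.20)(-0.20) − (0.85)(0.00) = 0.0400
  C_21 = −[(-0.20)(0.55) − (-0.20)(-0.20)] = 0.1500
  C_22 = (0.90)(0.55) − (-0.20)(0.00) = 0.4950
  C_23 = −[(0.90)(-0.20) − (-0.20)(0.00)] = 0.1800
  C_31 = (-0.20)(-0.25) − (-0.20)(0.85) = 0.2200
  C_32 = −[(0.90)(-0.25) − (-0.20)(-0.20)] = 0.2650
  C_33 = (0.90)(0.85) − (-0.20)(-0.20) = 0.7250
det(I−A) = Σ_j (I−A)_1j·C_1j = (0.90)(0.4175) + (-0.20)(0.1100) + (-0.20)(0.0400) = 0.34575
adj(I−A) = Cᵀ =
  [ 0.4175   0.1500   0.2200]
  [ 0.1100   0.4950   0.2650]
  [ 0.0400   0.1800   0.7250]
(I − A)⁻¹ = adj(I−A) / det(I−A) ≈
  [   1.2075     0.4338     0.6363]
  [   0.3181     1.4317     0.7664]
  [   0.1157     0.5206     2.0969]
x = (I − A)⁻¹ d = adj(I−A)·d / det(I−A), with det(I−A) = 0.34575:
  x_1 = (0.4175·250 + 0.1500·650 + 0.2200·350) / 0.34575 = 278.875 / 0.34575 ≈ 806.6
  x_2 = (0.1100·250 + 0.4950·650 + 0.2650·350) / 0.34575 = 442.00 / 0.34575 ≈ 1278.4
  x_3 = (0.0400·250 + 0.1800·650 + 0.7250·350) / 0.34575 = 380.75 / 0.34575 ≈ 1101.2

x_2 = 1278.4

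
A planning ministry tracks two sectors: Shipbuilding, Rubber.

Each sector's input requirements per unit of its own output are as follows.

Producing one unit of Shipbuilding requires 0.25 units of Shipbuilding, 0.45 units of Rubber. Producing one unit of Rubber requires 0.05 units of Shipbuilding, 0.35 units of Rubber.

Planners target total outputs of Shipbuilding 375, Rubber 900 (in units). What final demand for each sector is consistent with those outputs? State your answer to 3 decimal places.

I − A =
  [   0.75    -0.05]
  [  -0.45     0.65]
d = (I − A) x:
  d_1 = (+0.75)·375 + (-0.05)·900 = 236.250
  d_2 = (-0.45)·375 + (+0.65)·900 = 416.250

d_1 = 236.250, d_2 = 416.250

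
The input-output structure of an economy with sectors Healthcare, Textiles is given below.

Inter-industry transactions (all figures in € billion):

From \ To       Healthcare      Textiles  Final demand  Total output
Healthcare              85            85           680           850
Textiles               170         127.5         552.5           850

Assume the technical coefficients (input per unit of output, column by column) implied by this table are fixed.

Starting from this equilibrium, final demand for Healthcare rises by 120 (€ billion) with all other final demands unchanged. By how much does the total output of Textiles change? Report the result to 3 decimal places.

Technical coefficients a_ij = z_ij / X_j:
  a_11 = 85/850 = 0.10, a_21 = 170/850 = 0.20
  a_12 = 85/850 = 0.10, a_22 = 127.5/850 = 0.15
I − A =
  [   0.90    -0.10]
  [  -0.20     0.85]
det(I−A) = (0.90)(0.85) − (-0.10)(-0.20) = 0.7450
adj(I−A) = [[0.85, 0.10], [0.20, 0.90]]
(I − A)⁻¹ = adj(I−A) / det(I−A) ≈
  [   1.1409     0.1342]
  [   0.2685     1.2081]
Δx = (I − A)⁻¹ Δd with Δd having +120 in the Healthcare component and 0 elsewhere.
So Δx_2 = L_21 · (+120), where L_21 = adj(I−A)_21 / det(I−A) = 0.20 / 0.7450.
Δx_2 = 0.20 × (+120) / 0.7450 = 24.00 / 0.7450 ≈ 32.215.

Δx_2 = 32.215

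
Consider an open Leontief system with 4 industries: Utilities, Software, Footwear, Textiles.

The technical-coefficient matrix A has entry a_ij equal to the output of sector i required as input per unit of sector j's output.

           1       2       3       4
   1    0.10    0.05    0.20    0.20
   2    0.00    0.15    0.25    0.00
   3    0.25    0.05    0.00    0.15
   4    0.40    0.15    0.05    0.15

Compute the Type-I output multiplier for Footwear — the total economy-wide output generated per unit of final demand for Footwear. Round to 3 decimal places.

I − A =
  [   0.90    -0.05    -0.20    -0.20]
  [   0.00     0.85    -0.25     0.00]
  [  -0.25    -0.05     1.00    -0.15]
  [  -0.40    -0.15    -0.05     0.85]
Compute the cofactors C_ij = (−1)^(i+j)·(3×3 minor ij) of I−A; the adjugate is their transpose:
adj(I−A) = Cᵀ =
  [ 0.699875   0.085625   0.171125   0.194875]
  [ 0.068125   0.621250   0.171250   0.046250]
  [ 0.231625   0.075625   0.582250   0.157250]
  [ 0.355000   0.154375   0.145000   0.708125]
det(I−A) = Σ_j (I−A)_1j·C_1j = (0.90)(0.699875) + (-0.05)(0.068125) + (-0.20)(0.231625) + (-0.20)(0.355000) = 0.50915625
(I − A)⁻¹ = adj(I−A) / det(I−A) ≈
  [   1.3746     0.1682     0.3361     0.3827]
  [   0.1338     1.2202     0.3363     0.0908]
  [   0.4549     0.1485     1.1436     0.3088]
  [   0.6972     0.3032     0.2848     1.3908]
The output multiplier for sector j is the column-j sum of the Leontief inverse (I − A)⁻¹ = adj(I−A) / det(I−A).
Column 3 of adj(I−A): (0.171125, 0.171250, 0.582250, 0.145000); det(I−A) = 0.50915625.
m_3 = (0.171125 + 0.171250 + 0.582250 + 0.145000) / 0.50915625 = 1.069625 / 0.50915625 ≈ 2.101.

m_3 = 2.101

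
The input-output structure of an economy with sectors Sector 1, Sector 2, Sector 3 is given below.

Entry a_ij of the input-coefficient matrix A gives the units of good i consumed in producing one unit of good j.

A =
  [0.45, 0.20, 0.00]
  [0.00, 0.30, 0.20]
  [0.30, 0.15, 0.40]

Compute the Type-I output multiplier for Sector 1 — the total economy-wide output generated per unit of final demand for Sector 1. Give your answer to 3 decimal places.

m_1 = 3.259

I − A =
  [   0.55    -0.20     0.00]
  [   0.00     0.70    -0.20]
  [  -0.30    -0.15     0.60]
Cofactors of I−A, C_ij = (−1)^(i+j)·(minor ij) (rows/columns in the sector order above):
  C_11 = (0.70)(0.60) − (-0.20)(-0.15) = 0.3900
  C_12 = −[(0.00)(0.60) − (-0.20)(-0.30)] = 0.0600
  C_13 = (0.00)(-0.15) − (0.70)(-0.30) = 0.2100
  C_21 = −[(-0.20)(0.60) − (0.00)(-0.15)] = 0.1200
  C_22 = (0.55)(0.60) − (0.00)(-0.30) = 0.3300
  C_23 = −[(0.55)(-0.15) − (-0.20)(-0.30)] = 0.1425
  C_31 = (-0.20)(-0.20) − (0.00)(0.70) = 0.0400
  C_32 = −[(0.55)(-0.20) − (0.00)(0.00)] = 0.1100
  C_33 = (0.55)(0.70) − (-0.20)(0.00) = 0.3850
det(I−A) = Σ_j (I−A)_1j·C_1j = (0.55)(0.3900) + (-0.20)(0.0600) + (0.00)(0.2100) = 0.2025
adj(I−A) = Cᵀ =
  [ 0.3900   0.1200   0.0400]
  [ 0.0600   0.3300   0.1100]
  [ 0.2100   0.1425   0.3850]
(I − A)⁻¹ = adj(I−A) / det(I−A) ≈
  [   1.9259     0.5926     0.1975]
  [   0.2963     1.6296     0.5432]
  [   1.0370     0.7037     1.9012]
The output multiplier for sector j is the column-j sum of the Leontief inverse (I − A)⁻¹ = adj(I−A) / det(I−A).
Column 1 of adj(I−A): (0.3900, 0.0600, 0.2100); det(I−A) = 0.2025.
m_1 = (0.3900 + 0.0600 + 0.2100) / 0.2025 = 0.66 / 0.2025 ≈ 3.259.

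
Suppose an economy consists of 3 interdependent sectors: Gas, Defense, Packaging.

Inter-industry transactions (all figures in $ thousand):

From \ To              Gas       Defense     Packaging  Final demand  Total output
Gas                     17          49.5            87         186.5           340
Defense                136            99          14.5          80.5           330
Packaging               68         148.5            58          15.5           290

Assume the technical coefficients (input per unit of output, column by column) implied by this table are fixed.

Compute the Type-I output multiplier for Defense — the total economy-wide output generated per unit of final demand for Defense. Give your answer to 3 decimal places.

Technical coefficients a_ij = z_ij / X_j:
  a_11 = 17/340 = 0.05, a_21 = 136/340 = 0.40, a_31 = 68/340 = 0.20
  a_12 = 49.5/330 = 0.15, a_22 = 99/330 = 0.30, a_32 = 148.5/330 = 0.45
  a_13 = 87/290 = 0.30, a_23 = 14.5/290 = 0.05, a_33 = 58/290 = 0.20
I − A =
  [   0.95    -0.15    -0.30]
  [  -0.40     0.70    -0.05]
  [  -0.20    -0.45     0.80]
Cofactors of I−A, C_ij = (−1)^(i+j)·(minor ij) (rows/columns in the sector order above):
  C_11 = (0.70)(0.80) − (-0.05)(-0.45) = 0.5375
  C_12 = −[(-0.40)(0.80) − (-0.05)(-0.20)] = 0.3300
  C_13 = (-0.40)(-0.45) − (0.70)(-0.20) = 0.3200
  C_21 = −[(-0.15)(0.80) − (-0.30)(-0.45)] = 0.2550
  C_22 = (0.95)(0.80) − (-0.30)(-0.20) = 0.7000
  C_23 = −[(0.95)(-0.45) − (-0.15)(-0.20)] = 0.4575
  C_31 = (-0.15)(-0.05) − (-0.30)(0.70) = 0.2175
  C_32 = −[(0.95)(-0.05) − (-0.30)(-0.40)] = 0.1675
  C_33 = (0.95)(0.70) − (-0.15)(-0.40) = 0.6050
det(I−A) = Σ_j (I−A)_1j·C_1j = (0.95)(0.5375) + (-0.15)(0.3300) + (-0.30)(0.3200) = 0.365125
adj(I−A) = Cᵀ =
  [ 0.5375   0.2550   0.2175]
  [ 0.3300   0.7000   0.1675]
  [ 0.3200   0.4575   0.6050]
(I − A)⁻¹ = adj(I−A) / det(I−A) ≈
  [   1.4721     0.6984     0.5957]
  [   0.9038     1.9172     0.4587]
  [   0.8764     1.2530     1.6570]
The output multiplier for sector j is the column-j sum of the Leontief inverse (I − A)⁻¹ = adj(I−A) / det(I−A).
Column 2 of adj(I−A): (0.2550, 0.7000, 0.4575); det(I−A) = 0.365125.
m_2 = (0.2550 + 0.7000 + 0.4575) / 0.365125 = 1.4125 / 0.365125 ≈ 3.869.

m_2 = 3.869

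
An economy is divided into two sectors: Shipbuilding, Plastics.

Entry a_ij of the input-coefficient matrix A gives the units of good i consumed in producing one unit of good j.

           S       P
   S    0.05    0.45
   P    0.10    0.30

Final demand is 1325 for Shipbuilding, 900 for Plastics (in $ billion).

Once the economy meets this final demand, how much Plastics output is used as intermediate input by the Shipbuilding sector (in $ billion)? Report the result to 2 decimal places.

z_PS = 214.92

I − A =
  [   0.95    -0.45]
  [  -0.10     0.70]
det(I−A) = (0.95)(0.70) − (-0.45)(-0.10) = 0.6200
adj(I−A) = [[0.70, 0.45], [0.10, 0.95]]
(I − A)⁻¹ = adj(I−A) / det(I−A) ≈
  [   1.1290     0.7258]
  [   0.1613     1.5323]
First solve x = (I − A)⁻¹ d = adj(I−A)·d / det(I−A); in particular x_S = (0.70·1325 + 0.45·900) / 0.6200 = 1332.50 / 0.6200 ≈ 2149.1935.
Intermediate flow from P to S: z_PS = a_PS · x_S = 0.10 × 1332.50 / 0.6200 = 133.25 / 0.6200 ≈ 214.92.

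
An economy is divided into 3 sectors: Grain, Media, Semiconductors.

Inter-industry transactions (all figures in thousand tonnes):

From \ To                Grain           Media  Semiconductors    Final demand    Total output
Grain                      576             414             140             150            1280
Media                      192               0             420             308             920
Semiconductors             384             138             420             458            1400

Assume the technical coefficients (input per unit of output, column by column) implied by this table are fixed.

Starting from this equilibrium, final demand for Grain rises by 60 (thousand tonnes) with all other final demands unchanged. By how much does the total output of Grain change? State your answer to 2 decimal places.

Δx_G = 163.58

Technical coefficients a_ij = z_ij / X_j:
  a_GG = 576/1280 = 0.45, a_MG = 192/1280 = 0.15, a_SG = 384/1280 = 0.30
  a_GM = 414/920 = 0.45, a_MM = 0/920 = 0.00, a_SM = 138/920 = 0.15
  a_GS = 140/1400 = 0.10, a_MS = 420/1400 = 0.30, a_SS = 420/1400 = 0.30
I − A =
  [   0.55    -0.45    -0.10]
  [  -0.15     1.00    -0.30]
  [  -0.30    -0.15     0.70]
Cofactors of I−A, C_ij = (−1)^(i+j)·(minor ij) (rows/columns in the sector order above):
  C_11 = (1.00)(0.70) − (-0.30)(-0.15) = 0.6550
  C_12 = −[(-0.15)(0.70) − (-0.30)(-0.30)] = 0.1950
  C_13 = (-0.15)(-0.15) − (1.00)(-0.30) = 0.3225
  C_21 = −[(-0.45)(0.70) − (-0.10)(-0.15)] = 0.3300
  C_22 = (0.55)(0.70) − (-0.10)(-0.30) = 0.3550
  C_23 = −[(0.55)(-0.15) − (-0.45)(-0.30)] = 0.2175
  C_31 = (-0.45)(-0.30) − (-0.10)(1.00) = 0.2350
  C_32 = −[(0.55)(-0.30) − (-0.10)(-0.15)] = 0.1800
  C_33 = (0.55)(1.00) − (-0.45)(-0.15) = 0.4825
det(I−A) = Σ_j (I−A)_1j·C_1j = (0.55)(0.6550) + (-0.45)(0.1950) + (-0.10)(0.3225) = 0.24025
adj(I−A) = Cᵀ =
  [ 0.6550   0.3300   0.2350]
  [ 0.1950   0.3550   0.1800]
  [ 0.3225   0.2175   0.4825]
(I − A)⁻¹ = adj(I−A) / det(I−A) ≈
  [   2.7263     1.3736     0.9781]
  [   0.8117     1.4776     0.7492]
  [   1.3424     0.9053     2.0083]
Δx = (I − A)⁻¹ Δd with Δd having +60 in the Grain component and 0 elsewhere.
So Δx_G = L_GG · (+60), where L_GG = adj(I−A)_GG / det(I−A) = 0.6550 / 0.24025.
Δx_G = 0.6550 × (+60) / 0.24025 = 39.30 / 0.24025 ≈ 163.58.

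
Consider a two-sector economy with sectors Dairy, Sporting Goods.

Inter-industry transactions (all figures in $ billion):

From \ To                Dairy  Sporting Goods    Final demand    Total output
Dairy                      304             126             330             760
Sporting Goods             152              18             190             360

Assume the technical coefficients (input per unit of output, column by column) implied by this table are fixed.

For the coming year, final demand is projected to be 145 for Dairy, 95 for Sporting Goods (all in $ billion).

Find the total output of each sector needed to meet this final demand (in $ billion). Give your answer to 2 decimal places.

Technical coefficients a_ij = z_ij / X_j:
  a_DD = 304/760 = 0.40, a_SD = 152/760 = 0.20
  a_DS = 126/360 = 0.35, a_SS = 18/360 = 0.05
I − A =
  [   0.60    -0.35]
  [  -0.20     0.95]
det(I−A) = (0.60)(0.95) − (-0.35)(-0.20) = 0.5000
adj(I−A) = [[0.95, 0.35], [0.20, 0.60]]
(I − A)⁻¹ = adj(I−A) / det(I−A) ≈
  [   1.9000     0.7000]
  [   0.4000     1.2000]
x = (I − A)⁻¹ d = adj(I−A)·d / det(I−A), with det(I−A) = 0.5000:
  x_D = (0.95·145 + 0.35·95) / 0.5000 = 171.00 / 0.5000 = 342.00
  x_S = (0.20·145 + 0.60·95) / 0.5000 = 86.00 / 0.5000 = 172.00

x_D = 342.00, x_S = 172.00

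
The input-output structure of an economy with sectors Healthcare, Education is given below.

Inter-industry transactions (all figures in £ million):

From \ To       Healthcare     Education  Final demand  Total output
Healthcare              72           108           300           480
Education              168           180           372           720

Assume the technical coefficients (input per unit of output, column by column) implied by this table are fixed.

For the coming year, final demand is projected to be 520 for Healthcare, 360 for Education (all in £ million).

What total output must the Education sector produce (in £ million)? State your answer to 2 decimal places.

x_2 = 834.19

Technical coefficients a_ij = z_ij / X_j:
  a_11 = 72/480 = 0.15, a_21 = 168/480 = 0.35
  a_12 = 108/720 = 0.15, a_22 = 180/720 = 0.25
I − A =
  [   0.85    -0.15]
  [  -0.35     0.75]
det(I−A) = (0.85)(0.75) − (-0.15)(-0.35) = 0.5850
adj(I−A) = [[0.75, 0.15], [0.35, 0.85]]
(I − A)⁻¹ = adj(I−A) / det(I−A) ≈
  [   1.2821     0.2564]
  [   0.5983     1.4530]
x = (I − A)⁻¹ d = adj(I−A)·d / det(I−A), with det(I−A) = 0.5850:
  x_1 = (0.75·520 + 0.15·360) / 0.5850 = 444.00 / 0.5850 ≈ 758.97
  x_2 = (0.35·520 + 0.85·360) / 0.5850 = 488.00 / 0.5850 ≈ 834.19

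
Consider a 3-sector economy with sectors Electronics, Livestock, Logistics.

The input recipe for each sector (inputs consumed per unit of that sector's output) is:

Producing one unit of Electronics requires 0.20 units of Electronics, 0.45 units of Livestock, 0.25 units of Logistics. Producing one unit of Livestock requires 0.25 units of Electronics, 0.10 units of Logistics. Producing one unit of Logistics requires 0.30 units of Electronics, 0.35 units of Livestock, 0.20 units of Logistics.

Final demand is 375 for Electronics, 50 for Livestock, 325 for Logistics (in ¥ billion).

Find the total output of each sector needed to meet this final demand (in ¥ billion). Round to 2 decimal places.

I − A =
  [   0.80    -0.25    -0.30]
  [  -0.45     1.00    -0.35]
  [  -0.25    -0.10     0.80]
Cofactors of I−A, C_ij = (−1)^(i+j)·(minor ij) (rows/columns in the sector order above):
  C_11 = (1.00)(0.80) − (-0.35)(-0.10) = 0.7650
  C_12 = −[(-0.45)(0.80) − (-0.35)(-0.25)] = 0.4475
  C_13 = (-0.45)(-0.10) − (1.00)(-0.25) = 0.2950
  C_21 = −[(-0.25)(0.80) − (-0.30)(-0.10)] = 0.2300
  C_22 = (0.80)(0.80) − (-0.30)(-0.25) = 0.5650
  C_23 = −[(0.80)(-0.10) − (-0.25)(-0.25)] = 0.1425
  C_31 = (-0.25)(-0.35) − (-0.30)(1.00) = 0.3875
  C_32 = −[(0.80)(-0.35) − (-0.30)(-0.45)] = 0.4150
  C_33 = (0.80)(1.00) − (-0.25)(-0.45) = 0.6875
det(I−A) = Σ_j (I−A)_1j·C_1j = (0.80)(0.7650) + (-0.25)(0.4475) + (-0.30)(0.2950) = 0.411625
adj(I−A) = Cᵀ =
  [ 0.7650   0.2300   0.3875]
  [ 0.4475   0.5650   0.4150]
  [ 0.2950   0.1425   0.6875]
(I − A)⁻¹ = adj(I−A) / det(I−A) ≈
  [   1.8585     0.5588     0.9414]
  [   1.0872     1.3726     1.0082]
  [   0.7167     0.3462     1.6702]
x = (I − A)⁻¹ d = adj(I−A)·d / det(I−A), with det(I−A) = 0.411625:
  x_1 = (0.7650·375 + 0.2300·50 + 0.3875·325) / 0.411625 = 424.3125 / 0.411625 ≈ 1030.82
  x_2 = (0.4475·375 + 0.5650·50 + 0.4150·325) / 0.411625 = 330.9375 / 0.411625 ≈ 803.98
  x_3 = (0.2950·375 + 0.1425·50 + 0.6875·325) / 0.411625 = 341.1875 / 0.411625 ≈ 828.88

x_1 = 1030.82, x_2 = 803.98, x_3 = 828.88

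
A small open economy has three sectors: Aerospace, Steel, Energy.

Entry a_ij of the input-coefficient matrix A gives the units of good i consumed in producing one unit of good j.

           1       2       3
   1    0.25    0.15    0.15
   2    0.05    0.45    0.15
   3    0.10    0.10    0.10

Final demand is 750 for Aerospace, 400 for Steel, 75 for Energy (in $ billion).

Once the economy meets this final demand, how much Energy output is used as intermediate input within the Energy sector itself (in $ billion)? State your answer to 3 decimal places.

z_33 = 32.566

I − A =
  [   0.75    -0.15    -0.15]
  [  -0.05     0.55    -0.15]
  [  -0.10    -0.10     0.90]
Cofactors of I−A, C_ij = (−1)^(i+j)·(minor ij) (rows/columns in the sector order above):
  C_11 = (0.55)(0.90) − (-0.15)(-0.10) = 0.4800
  C_12 = −[(-0.05)(0.90) − (-0.15)(-0.10)] = 0.0600
  C_13 = (-0.05)(-0.10) − (0.55)(-0.10) = 0.0600
  C_21 = −[(-0.15)(0.90) − (-0.15)(-0.10)] = 0.1500
  C_22 = (0.75)(0.90) − (-0.15)(-0.10) = 0.6600
  C_23 = −[(0.75)(-0.10) − (-0.15)(-0.10)] = 0.0900
  C_31 = (-0.15)(-0.15) − (-0.15)(0.55) = 0.1050
  C_32 = −[(0.75)(-0.15) − (-0.15)(-0.05)] = 0.1200
  C_33 = (0.75)(0.55) − (-0.15)(-0.05) = 0.4050
det(I−A) = Σ_j (I−A)_1j·C_1j = (0.75)(0.4800) + (-0.15)(0.0600) + (-0.15)(0.0600) = 0.3420
adj(I−A) = Cᵀ =
  [ 0.4800   0.1500   0.1050]
  [ 0.0600   0.6600   0.1200]
  [ 0.0600   0.0900   0.4050]
(I − A)⁻¹ = adj(I−A) / det(I−A) ≈
  [   1.4035     0.4386     0.3070]
  [   0.1754     1.9298     0.3509]
  [   0.1754     0.2632     1.1842]
First solve x = (I − A)⁻¹ d = adj(I−A)·d / det(I−A); in particular x_3 = (0.0600·750 + 0.0900·400 + 0.4050·75) / 0.3420 = 111.375 / 0.3420 ≈ 325.65789.
Intermediate flow from 3 to 3: z_33 = a_33 · x_3 = 0.10 × 111.375 / 0.3420 = 11.1375 / 0.3420 ≈ 32.566.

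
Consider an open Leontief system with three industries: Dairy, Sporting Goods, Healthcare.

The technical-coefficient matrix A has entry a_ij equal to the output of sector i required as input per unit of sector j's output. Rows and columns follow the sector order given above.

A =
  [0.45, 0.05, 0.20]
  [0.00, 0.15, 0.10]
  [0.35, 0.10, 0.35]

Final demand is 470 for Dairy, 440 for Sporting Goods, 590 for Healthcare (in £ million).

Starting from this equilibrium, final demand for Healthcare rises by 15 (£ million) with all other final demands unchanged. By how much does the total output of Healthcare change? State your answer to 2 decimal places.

I − A =
  [   0.55    -0.05    -0.20]
  [   0.00     0.85    -0.10]
  [  -0.35    -0.10     0.65]
Cofactors of I−A, C_ij = (−1)^(i+j)·(minor ij) (rows/columns in the sector order above):
  C_11 = (0.85)(0.65) − (-0.10)(-0.10) = 0.5425
  C_12 = −[(0.00)(0.65) − (-0.10)(-0.35)] = 0.0350
  C_13 = (0.00)(-0.10) − (0.85)(-0.35) = 0.2975
  C_21 = −[(-0.05)(0.65) − (-0.20)(-0.10)] = 0.0525
  C_22 = (0.55)(0.65) − (-0.20)(-0.35) = 0.2875
  C_23 = −[(0.55)(-0.10) − (-0.05)(-0.35)] = 0.0725
  C_31 = (-0.05)(-0.10) − (-0.20)(0.85) = 0.1750
  C_32 = −[(0.55)(-0.10) − (-0.20)(0.00)] = 0.0550
  C_33 = (0.55)(0.85) − (-0.05)(0.00) = 0.4675
det(I−A) = Σ_j (I−A)_1j·C_1j = (0.55)(0.5425) + (-0.05)(0.0350) + (-0.20)(0.2975) = 0.237125
adj(I−A) = Cᵀ =
  [ 0.5425   0.0525   0.1750]
  [ 0.0350   0.2875   0.0550]
  [ 0.2975   0.0725   0.4675]
(I − A)⁻¹ = adj(I−A) / det(I−A) ≈
  [   2.2878     0.2214     0.7380]
  [   0.1476     1.2124     0.2319]
  [   1.2546     0.3057     1.9715]
Δx = (I − A)⁻¹ Δd with Δd having +15 in the Healthcare component and 0 elsewhere.
So Δx_H = L_HH · (+15), where L_HH = adj(I−A)_HH / det(I−A) = 0.4675 / 0.237125.
Δx_H = 0.4675 × (+15) / 0.237125 = 7.0125 / 0.237125 ≈ 29.57.

Δx_H = 29.57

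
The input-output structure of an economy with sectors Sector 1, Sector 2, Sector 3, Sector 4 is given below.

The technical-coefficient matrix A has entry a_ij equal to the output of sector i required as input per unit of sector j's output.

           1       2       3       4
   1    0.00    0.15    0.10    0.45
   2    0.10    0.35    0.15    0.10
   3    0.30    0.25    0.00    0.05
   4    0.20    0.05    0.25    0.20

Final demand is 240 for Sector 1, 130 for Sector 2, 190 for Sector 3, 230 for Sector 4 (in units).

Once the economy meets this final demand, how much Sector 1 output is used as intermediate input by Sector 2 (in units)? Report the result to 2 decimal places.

I − A =
  [   1.00    -0.15    -0.10    -0.45]
  [  -0.10     0.65    -0.15    -0.10]
  [  -0.30    -0.25     1.00    -0.05]
  [  -0.20    -0.05    -0.25     0.80]
Compute the cofactors C_ij = (−1)^(i+j)·(3×3 minor ij) of I−A; the adjugate is their transpose:
adj(I−A) = Cᵀ =
  [ 0.47025   0.18900   0.14975   0.29750]
  [ 0.14375   0.63875   0.15275   0.17025]
  [ 0.18625   0.22425   0.43925   0.16025]
  [ 0.18475   0.15725   0.18425   0.56875]
det(I−A) = Σ_j (I−A)_1j·C_1j = (1.00)(0.47025) + (-0.15)(0.14375) + (-0.10)(0.18625) + (-0.45)(0.18475) = 0.346925
(I − A)⁻¹ = adj(I−A) / det(I−A) ≈
  [   1.3555     0.5448     0.4316     0.8575]
  [   0.4144     1.8412     0.4403     0.4907]
  [   0.5369     0.6464     1.2661     0.4619]
  [   0.5325     0.4533     0.5311     1.6394]
First solve x = (I − A)⁻¹ d = adj(I−A)·d / det(I−A); in particular x_2 = (0.14375·240 + 0.63875·130 + 0.15275·190 + 0.17025·230) / 0.346925 = 185.7175 / 0.346925 ≈ 535.3246.
Intermediate flow from 1 to 2: z_12 = a_12 · x_2 = 0.15 × 185.7175 / 0.346925 = 27.857625 / 0.346925 ≈ 80.30.

z_12 = 80.30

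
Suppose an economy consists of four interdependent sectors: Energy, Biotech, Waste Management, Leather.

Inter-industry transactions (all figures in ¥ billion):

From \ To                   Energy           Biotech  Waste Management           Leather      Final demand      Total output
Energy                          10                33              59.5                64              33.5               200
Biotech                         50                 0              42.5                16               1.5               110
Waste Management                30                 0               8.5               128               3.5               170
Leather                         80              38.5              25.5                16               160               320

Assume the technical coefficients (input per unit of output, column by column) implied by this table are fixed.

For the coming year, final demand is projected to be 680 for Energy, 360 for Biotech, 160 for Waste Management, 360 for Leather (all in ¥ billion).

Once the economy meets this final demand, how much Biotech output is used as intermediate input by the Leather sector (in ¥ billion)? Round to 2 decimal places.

Technical coefficients a_ij = z_ij / X_j:
  a_EE = 10/200 = 0.05, a_BE = 50/200 = 0.25, a_WE = 30/200 = 0.15, a_LE = 80/200 = 0.40
  a_EB = 33/110 = 0.30, a_BB = 0/110 = 0.00, a_WB = 0/110 = 0.00, a_LB = 38.5/110 = 0.35
  a_EW = 59.5/170 = 0.35, a_BW = 42.5/170 = 0.25, a_WW = 8.5/170 = 0.05, a_LW = 25.5/170 = 0.15
  a_EL = 64/320 = 0.20, a_BL = 16/320 = 0.05, a_WL = 128/320 = 0.40, a_LL = 16/320 = 0.05
I − A =
  [   0.95    -0.30    -0.35    -0.20]
  [  -0.25     1.00    -0.25    -0.05]
  [  -0.15     0.00     0.95    -0.40]
  [  -0.40    -0.35    -0.15     0.95]
Compute the cofactors C_ij = (−1)^(i+j)·(3×3 minor ij) of I−A; the adjugate is their transpose:
adj(I−A) = Cᵀ =
  [ 0.790875   0.368250   0.447375   0.374250]
  [ 0.306375   0.614000   0.310375   0.227500]
  [ 0.334875   0.234250   0.711125   0.382250]
  [ 0.498750   0.418250   0.415000   0.767500]
det(I−A) = Σ_j (I−A)_1j·C_1j = (0.95)(0.790875) + (-0.30)(0.306375) + (-0.35)(0.334875) + (-0.20)(0.498750) = 0.4424625
(I − A)⁻¹ = adj(I−A) / det(I−A) ≈
  [   1.7874     0.8323     1.0111     0.8458]
  [   0.6924     1.3877     0.7015     0.5142]
  [   0.7568     0.5294     1.6072     0.8639]
  [   1.1272     0.9453     0.9379     1.7346]
First solve x = (I − A)⁻¹ d = adj(I−A)·d / det(I−A); in particular x_L = (0.498750·680 + 0.418250·360 + 0.415000·160 + 0.767500·360) / 0.4424625 = 832.42 / 0.4424625 ≈ 1881.3346.
Intermediate flow from B to L: z_BL = a_BL · x_L = 0.05 × 832.42 / 0.4424625 = 41.621 / 0.4424625 ≈ 94.07.

z_BL = 94.07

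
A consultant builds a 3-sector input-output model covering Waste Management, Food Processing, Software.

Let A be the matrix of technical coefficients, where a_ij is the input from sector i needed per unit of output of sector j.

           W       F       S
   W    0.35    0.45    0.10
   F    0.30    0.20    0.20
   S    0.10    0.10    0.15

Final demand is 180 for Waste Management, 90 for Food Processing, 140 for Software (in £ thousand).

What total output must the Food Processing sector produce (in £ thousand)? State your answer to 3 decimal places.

I − A =
  [   0.65    -0.45    -0.10]
  [  -0.30     0.80    -0.20]
  [  -0.10    -0.10     0.85]
Cofactors of I−A, C_ij = (−1)^(i+j)·(minor ij) (rows/columns in the sector order above):
  C_11 = (0.80)(0.85) − (-0.20)(-0.10) = 0.6600
  C_12 = −[(-0.30)(0.85) − (-0.20)(-0.10)] = 0.2750
  C_13 = (-0.30)(-0.10) − (0.80)(-0.10) = 0.1100
  C_21 = −[(-0.45)(0.85) − (-0.10)(-0.10)] = 0.3925
  C_22 = (0.65)(0.85) − (-0.10)(-0.10) = 0.5425
  C_23 = −[(0.65)(-0.10) − (-0.45)(-0.10)] = 0.1100
  C_31 = (-0.45)(-0.20) − (-0.10)(0.80) = 0.1700
  C_32 = −[(0.65)(-0.20) − (-0.10)(-0.30)] = 0.1600
  C_33 = (0.65)(0.80) − (-0.45)(-0.30) = 0.3850
det(I−A) = Σ_j (I−A)_1j·C_1j = (0.65)(0.6600) + (-0.45)(0.2750) + (-0.10)(0.1100) = 0.29425
adj(I−A) = Cᵀ =
  [ 0.6600   0.3925   0.1700]
  [ 0.2750   0.5425   0.1600]
  [ 0.1100   0.1100   0.3850]
(I − A)⁻¹ = adj(I−A) / det(I−A) ≈
  [   2.2430     1.3339     0.5777]
  [   0.9346     1.8437     0.5438]
  [   0.3738     0.3738     1.3084]
x = (I − A)⁻¹ d = adj(I−A)·d / det(I−A), with det(I−A) = 0.29425:
  x_W = (0.6600·180 + 0.3925·90 + 0.1700·140) / 0.29425 = 177.925 / 0.29425 ≈ 604.673
  x_F = (0.2750·180 + 0.5425·90 + 0.1600·140) / 0.29425 = 120.725 / 0.29425 ≈ 410.280
  x_S = (0.1100·180 + 0.1100·90 + 0.3850·140) / 0.29425 = 83.60 / 0.29425 ≈ 284.112

x_F = 410.280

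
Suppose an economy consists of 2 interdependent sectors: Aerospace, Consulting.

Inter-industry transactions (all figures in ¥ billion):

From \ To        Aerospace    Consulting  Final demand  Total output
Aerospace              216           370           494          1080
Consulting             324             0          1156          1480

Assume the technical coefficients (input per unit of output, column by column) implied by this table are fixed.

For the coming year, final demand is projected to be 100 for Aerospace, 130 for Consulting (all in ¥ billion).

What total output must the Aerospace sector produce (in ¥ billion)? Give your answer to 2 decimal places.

Technical coefficients a_ij = z_ij / X_j:
  a_AA = 216/1080 = 0.20, a_CA = 324/1080 = 0.30
  a_AC = 370/1480 = 0.25, a_CC = 0/1480 = 0.00
I − A =
  [   0.80    -0.25]
  [  -0.30     1.00]
det(I−A) = (0.80)(1.00) − (-0.25)(-0.30) = 0.7250
adj(I−A) = [[1.00, 0.25], [0.30, 0.80]]
(I − A)⁻¹ = adj(I−A) / det(I−A) ≈
  [   1.3793     0.3448]
  [   0.4138     1.1034]
x = (I − A)⁻¹ d = adj(I−A)·d / det(I−A), with det(I−A) = 0.7250:
  x_A = (1.00·100 + 0.25·130) / 0.7250 = 132.50 / 0.7250 ≈ 182.76
  x_C = (0.30·100 + 0.80·130) / 0.7250 = 134.00 / 0.7250 ≈ 184.83

x_A = 182.76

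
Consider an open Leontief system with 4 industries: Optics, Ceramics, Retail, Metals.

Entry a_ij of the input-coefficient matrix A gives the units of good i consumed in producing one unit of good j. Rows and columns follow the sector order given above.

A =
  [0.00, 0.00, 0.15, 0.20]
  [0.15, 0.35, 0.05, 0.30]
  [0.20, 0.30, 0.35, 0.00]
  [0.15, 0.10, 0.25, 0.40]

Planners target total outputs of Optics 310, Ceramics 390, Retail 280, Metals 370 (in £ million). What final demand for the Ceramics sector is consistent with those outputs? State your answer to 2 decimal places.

d_2 = 82.00

I − A =
  [   1.00     0.00    -0.15    -0.20]
  [  -0.15     0.65    -0.05    -0.30]
  [  -0.20    -0.30     0.65     0.00]
  [  -0.15    -0.10    -0.25     0.60]
d = (I − A) x:
  d_1 = (+1.00)·310 + (+0.00)·390 + (-0.15)·280 + (-0.20)·370 = 194.00
  d_2 = (-0.15)·310 + (+0.65)·390 + (-0.05)·280 + (-0.30)·370 = 82.00
  d_3 = (-0.20)·310 + (-0.30)·390 + (+0.65)·280 + (+0.00)·370 = 3.00
  d_4 = (-0.15)·310 + (-0.10)·390 + (-0.25)·280 + (+0.60)·370 = 66.50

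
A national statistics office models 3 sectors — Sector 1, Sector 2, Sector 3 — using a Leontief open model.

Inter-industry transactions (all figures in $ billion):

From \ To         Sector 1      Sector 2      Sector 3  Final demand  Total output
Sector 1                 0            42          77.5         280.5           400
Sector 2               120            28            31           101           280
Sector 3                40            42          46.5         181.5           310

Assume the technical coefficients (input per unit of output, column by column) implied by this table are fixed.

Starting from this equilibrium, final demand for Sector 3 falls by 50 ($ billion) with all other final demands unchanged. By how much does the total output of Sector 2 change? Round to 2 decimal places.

Technical coefficients a_ij = z_ij / X_j:
  a_11 = 0/400 = 0.00, a_21 = 120/400 = 0.30, a_31 = 40/400 = 0.10
  a_12 = 42/280 = 0.15, a_22 = 28/280 = 0.10, a_32 = 42/280 = 0.15
  a_13 = 77.5/310 = 0.25, a_23 = 31/310 = 0.10, a_33 = 46.5/310 = 0.15
I − A =
  [   1.00    -0.15    -0.25]
  [  -0.30     0.90    -0.10]
  [  -0.10    -0.15     0.85]
Cofactors of I−A, C_ij = (−1)^(i+j)·(minor ij) (rows/columns in the sector order above):
  C_11 = (0.90)(0.85) − (-0.10)(-0.15) = 0.7500
  C_12 = −[(-0.30)(0.85) − (-0.10)(-0.10)] = 0.2650
  C_13 = (-0.30)(-0.15) − (0.90)(-0.10) = 0.1350
  C_21 = −[(-0.15)(0.85) − (-0.25)(-0.15)] = 0.1650
  C_22 = (1.00)(0.85) − (-0.25)(-0.10) = 0.8250
  C_23 = −[(1.00)(-0.15) − (-0.15)(-0.10)] = 0.1650
  C_31 = (-0.15)(-0.10) − (-0.25)(0.90) = 0.2400
  C_32 = −[(1.00)(-0.10) − (-0.25)(-0.30)] = 0.1750
  C_33 = (1.00)(0.90) − (-0.15)(-0.30) = 0.8550
det(I−A) = Σ_j (I−A)_1j·C_1j = (1.00)(0.7500) + (-0.15)(0.2650) + (-0.25)(0.1350) = 0.6765
adj(I−A) = Cᵀ =
  [ 0.7500   0.1650   0.2400]
  [ 0.2650   0.8250   0.1750]
  [ 0.1350   0.1650   0.8550]
(I − A)⁻¹ = adj(I−A) / det(I−A) ≈
  [   1.1086     0.2439     0.3548]
  [   0.3917     1.2195     0.2587]
  [   0.1996     0.2439     1.2639]
Δx = (I − A)⁻¹ Δd with Δd having -50 in the Sector 3 component and 0 elsewhere.
So Δx_2 = L_23 · (-50), where L_23 = adj(I−A)_23 / det(I−A) = 0.1750 / 0.6765.
Δx_2 = 0.1750 × (-50) / 0.6765 = -8.75 / 0.6765 ≈ -12.93.

Δx_2 = -12.93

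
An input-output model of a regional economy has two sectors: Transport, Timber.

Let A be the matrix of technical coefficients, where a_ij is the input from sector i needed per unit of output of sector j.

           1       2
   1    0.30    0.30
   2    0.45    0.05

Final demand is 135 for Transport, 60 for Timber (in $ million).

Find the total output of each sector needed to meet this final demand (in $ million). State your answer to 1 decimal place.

I − A =
  [   0.70    -0.30]
  [  -0.45     0.95]
det(I−A) = (0.70)(0.95) − (-0.30)(-0.45) = 0.5300
adj(I−A) = [[0.95, 0.30], [0.45, 0.70]]
(I − A)⁻¹ = adj(I−A) / det(I−A) ≈
  [   1.7925     0.5660]
  [   0.8491     1.3208]
x = (I − A)⁻¹ d = adj(I−A)·d / det(I−A), with det(I−A) = 0.5300:
  x_1 = (0.95·135 + 0.30·60) / 0.5300 = 146.25 / 0.5300 ≈ 275.9
  x_2 = (0.45·135 + 0.70·60) / 0.5300 = 102.75 / 0.5300 ≈ 193.9

x_1 = 275.9, x_2 = 193.9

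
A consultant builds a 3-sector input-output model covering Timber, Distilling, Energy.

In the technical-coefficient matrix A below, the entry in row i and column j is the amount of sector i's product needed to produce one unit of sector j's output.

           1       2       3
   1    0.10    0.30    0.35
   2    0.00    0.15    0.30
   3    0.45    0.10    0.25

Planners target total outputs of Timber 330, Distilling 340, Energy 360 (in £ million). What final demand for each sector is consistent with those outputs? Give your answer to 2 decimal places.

I − A =
  [   0.90    -0.30    -0.35]
  [   0.00     0.85    -0.30]
  [  -0.45    -0.10     0.75]
d = (I − A) x:
  d_1 = (+0.90)·330 + (-0.30)·340 + (-0.35)·360 = 69.00
  d_2 = (+0.00)·330 + (+0.85)·340 + (-0.30)·360 = 181.00
  d_3 = (-0.45)·330 + (-0.10)·340 + (+0.75)·360 = 87.50

d_1 = 69.00, d_2 = 181.00, d_3 = 87.50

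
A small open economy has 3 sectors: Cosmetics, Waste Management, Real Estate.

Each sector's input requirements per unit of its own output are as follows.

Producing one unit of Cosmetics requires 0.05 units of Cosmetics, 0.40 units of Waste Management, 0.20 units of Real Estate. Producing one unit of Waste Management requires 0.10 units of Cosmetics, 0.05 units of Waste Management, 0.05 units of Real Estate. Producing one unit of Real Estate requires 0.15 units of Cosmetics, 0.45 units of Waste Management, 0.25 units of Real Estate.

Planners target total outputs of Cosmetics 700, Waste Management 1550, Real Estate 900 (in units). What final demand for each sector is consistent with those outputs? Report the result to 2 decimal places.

d_C = 375.00, d_W = 787.50, d_R = 457.50

I − A =
  [   0.95    -0.10    -0.15]
  [  -0.40     0.95    -0.45]
  [  -0.20    -0.05     0.75]
d = (I − A) x:
  d_C = (+0.95)·700 + (-0.10)·1550 + (-0.15)·900 = 375.00
  d_W = (-0.40)·700 + (+0.95)·1550 + (-0.45)·900 = 787.50
  d_R = (-0.20)·700 + (-0.05)·1550 + (+0.75)·900 = 457.50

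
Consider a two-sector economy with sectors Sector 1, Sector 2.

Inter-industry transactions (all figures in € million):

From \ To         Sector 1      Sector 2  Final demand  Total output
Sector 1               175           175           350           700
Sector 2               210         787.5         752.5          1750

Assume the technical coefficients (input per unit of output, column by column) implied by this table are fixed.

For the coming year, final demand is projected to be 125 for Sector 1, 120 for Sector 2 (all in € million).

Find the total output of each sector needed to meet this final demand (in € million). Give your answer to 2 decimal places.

Technical coefficients a_ij = z_ij / X_j:
  a_11 = 175/700 = 0.25, a_21 = 210/700 = 0.30
  a_12 = 175/1750 = 0.10, a_22 = 787.5/1750 = 0.45
I − A =
  [   0.75    -0.10]
  [  -0.30     0.55]
det(I−A) = (0.75)(0.55) − (-0.10)(-0.30) = 0.3825
adj(I−A) = [[0.55, 0.10], [0.30, 0.75]]
(I − A)⁻¹ = adj(I−A) / det(I−A) ≈
  [   1.4379     0.2614]
  [   0.7843     1.9608]
x = (I − A)⁻¹ d = adj(I−A)·d / det(I−A), with det(I−A) = 0.3825:
  x_1 = (0.55·125 + 0.10·120) / 0.3825 = 80.75 / 0.3825 ≈ 211.11
  x_2 = (0.30·125 + 0.75·120) / 0.3825 = 127.50 / 0.3825 ≈ 333.33

x_1 = 211.11, x_2 = 333.33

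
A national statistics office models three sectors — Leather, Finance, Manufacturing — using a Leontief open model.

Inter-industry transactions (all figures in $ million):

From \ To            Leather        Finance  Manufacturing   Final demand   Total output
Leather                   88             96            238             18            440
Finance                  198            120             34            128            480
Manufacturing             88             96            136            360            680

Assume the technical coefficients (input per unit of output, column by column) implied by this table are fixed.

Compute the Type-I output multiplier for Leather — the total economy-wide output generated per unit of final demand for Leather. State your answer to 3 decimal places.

m_1 = 3.822

Technical coefficients a_ij = z_ij / X_j:
  a_11 = 88/440 = 0.20, a_21 = 198/440 = 0.45, a_31 = 88/440 = 0.20
  a_12 = 96/480 = 0.20, a_22 = 120/480 = 0.25, a_32 = 96/480 = 0.20
  a_13 = 238/680 = 0.35, a_23 = 34/680 = 0.05, a_33 = 136/680 = 0.20
I − A =
  [   0.80    -0.20    -0.35]
  [  -0.45     0.75    -0.05]
  [  -0.20    -0.20     0.80]
Cofactors of I−A, C_ij = (−1)^(i+j)·(minor ij) (rows/columns in the sector order above):
  C_11 = (0.75)(0.80) − (-0.05)(-0.20) = 0.5900
  C_12 = −[(-0.45)(0.80) − (-0.05)(-0.20)] = 0.3700
  C_13 = (-0.45)(-0.20) − (0.75)(-0.20) = 0.2400
  C_21 = −[(-0.20)(0.80) − (-0.35)(-0.20)] = 0.2300
  C_22 = (0.80)(0.80) − (-0.35)(-0.20) = 0.5700
  C_23 = −[(0.80)(-0.20) − (-0.20)(-0.20)] = 0.2000
  C_31 = (-0.20)(-0.05) − (-0.35)(0.75) = 0.2725
  C_32 = −[(0.80)(-0.05) − (-0.35)(-0.45)] = 0.1975
  C_33 = (0.80)(0.75) − (-0.20)(-0.45) = 0.5100
det(I−A) = Σ_j (I−A)_1j·C_1j = (0.80)(0.5900) + (-0.20)(0.3700) + (-0.35)(0.2400) = 0.3140
adj(I−A) = Cᵀ =
  [ 0.5900   0.2300   0.2725]
  [ 0.3700   0.5700   0.1975]
  [ 0.2400   0.2000   0.5100]
(I − A)⁻¹ = adj(I−A) / det(I−A) ≈
  [   1.8790     0.7325     0.8678]
  [   1.1783     1.8153     0.6290]
  [   0.7643     0.6369     1.6242]
The output multiplier for sector j is the column-j sum of the Leontief inverse (I − A)⁻¹ = adj(I−A) / det(I−A).
Column 1 of adj(I−A): (0.5900, 0.3700, 0.2400); det(I−A) = 0.3140.
m_1 = (0.5900 + 0.3700 + 0.2400) / 0.3140 = 1.20 / 0.3140 ≈ 3.822.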